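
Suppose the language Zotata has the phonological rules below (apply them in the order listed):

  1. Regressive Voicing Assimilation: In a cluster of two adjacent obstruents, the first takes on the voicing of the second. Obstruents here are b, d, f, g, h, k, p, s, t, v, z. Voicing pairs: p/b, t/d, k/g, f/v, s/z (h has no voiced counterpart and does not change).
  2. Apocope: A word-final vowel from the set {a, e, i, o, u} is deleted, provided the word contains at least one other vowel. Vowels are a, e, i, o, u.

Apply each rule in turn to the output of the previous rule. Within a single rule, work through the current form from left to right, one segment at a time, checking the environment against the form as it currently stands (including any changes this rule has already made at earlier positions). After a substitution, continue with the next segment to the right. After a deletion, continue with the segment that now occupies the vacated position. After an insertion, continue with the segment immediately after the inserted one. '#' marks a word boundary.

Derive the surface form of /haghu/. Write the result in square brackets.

[hakh]

1 Regressive Voicing Assimilation: [haghu] → [hakhu]
2 Apocope: [hakhu] → [hakh]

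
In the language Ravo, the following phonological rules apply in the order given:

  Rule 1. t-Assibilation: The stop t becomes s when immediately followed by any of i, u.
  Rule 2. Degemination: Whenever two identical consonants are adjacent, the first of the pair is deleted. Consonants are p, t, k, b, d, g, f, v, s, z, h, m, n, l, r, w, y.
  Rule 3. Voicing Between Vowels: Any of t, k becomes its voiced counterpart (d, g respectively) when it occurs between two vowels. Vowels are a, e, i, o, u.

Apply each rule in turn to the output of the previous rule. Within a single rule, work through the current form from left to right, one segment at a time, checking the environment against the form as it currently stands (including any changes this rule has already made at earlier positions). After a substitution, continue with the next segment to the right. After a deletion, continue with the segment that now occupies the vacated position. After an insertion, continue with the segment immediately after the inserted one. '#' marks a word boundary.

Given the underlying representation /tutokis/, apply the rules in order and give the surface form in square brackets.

[sudogis]

Rule 1 t-Assibilation: [tutokis] → [sutokis]
Rule 2 Degemination: no change — [sutokis]
Rule 3 Voicing Between Vowels: [sutokis] → [sudogis]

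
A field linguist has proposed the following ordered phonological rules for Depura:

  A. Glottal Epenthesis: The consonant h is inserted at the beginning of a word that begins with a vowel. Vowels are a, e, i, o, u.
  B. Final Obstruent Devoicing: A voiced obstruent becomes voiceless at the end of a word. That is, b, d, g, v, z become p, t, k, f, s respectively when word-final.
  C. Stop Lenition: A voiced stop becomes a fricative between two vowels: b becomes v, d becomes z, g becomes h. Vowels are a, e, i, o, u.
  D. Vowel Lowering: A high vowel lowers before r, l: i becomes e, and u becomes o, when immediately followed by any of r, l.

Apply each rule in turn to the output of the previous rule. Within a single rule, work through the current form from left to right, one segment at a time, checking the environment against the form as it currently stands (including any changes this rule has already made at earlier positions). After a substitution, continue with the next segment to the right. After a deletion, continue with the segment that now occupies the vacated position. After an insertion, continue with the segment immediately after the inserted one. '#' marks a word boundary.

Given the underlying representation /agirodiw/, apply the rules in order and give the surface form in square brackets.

A Glottal Epenthesis: [agirodiw] → [hagirodiw]
B Final Obstruent Devoicing: no change — [hagirodiw]
C Stop Lenition: [hagirodiw] → [hahiroziw]
D Vowel Lowering: [hahiroziw] → [haheroziw]

[haheroziw]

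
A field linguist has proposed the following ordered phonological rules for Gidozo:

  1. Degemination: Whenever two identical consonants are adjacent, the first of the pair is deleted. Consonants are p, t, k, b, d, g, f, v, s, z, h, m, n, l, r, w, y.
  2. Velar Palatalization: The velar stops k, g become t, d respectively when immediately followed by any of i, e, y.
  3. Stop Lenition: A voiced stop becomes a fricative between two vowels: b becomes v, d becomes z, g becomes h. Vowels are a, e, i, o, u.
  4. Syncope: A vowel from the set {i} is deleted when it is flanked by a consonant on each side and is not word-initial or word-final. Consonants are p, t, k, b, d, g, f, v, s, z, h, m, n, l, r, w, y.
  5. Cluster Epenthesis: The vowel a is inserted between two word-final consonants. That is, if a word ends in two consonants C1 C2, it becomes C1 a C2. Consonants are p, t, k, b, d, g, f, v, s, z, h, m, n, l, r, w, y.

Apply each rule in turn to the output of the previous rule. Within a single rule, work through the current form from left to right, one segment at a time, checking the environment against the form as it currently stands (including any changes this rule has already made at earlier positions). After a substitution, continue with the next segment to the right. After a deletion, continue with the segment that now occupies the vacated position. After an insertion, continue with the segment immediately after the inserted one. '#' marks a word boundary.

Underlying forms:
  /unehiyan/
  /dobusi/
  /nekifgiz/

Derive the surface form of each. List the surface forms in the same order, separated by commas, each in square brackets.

[unehyan], [dovusi], [netfdaz]

/unehiyan/:
  1 Degemination: no change — [unehiyan]
  2 Velar Palatalization: no change — [unehiyan]
  3 Stop Lenition: no change — [unehiyan]
  4 Syncope: [unehiyan] → [unehyan]
  5 Cluster Epenthesis: no change — [unehyan]
/dobusi/:
  1 Degemination: no change — [dobusi]
  2 Velar Palatalization: no change — [dobusi]
  3 Stop Lenition: [dobusi] → [dovusi]
  4 Syncope: no change — [dovusi]
  5 Cluster Epenthesis: no change — [dovusi]
/nekifgiz/:
  1 Degemination: no change — [nekifgiz]
  2 Velar Palatalization: [nekifgiz] → [netifdiz]
  3 Stop Lenition: no change — [netifdiz]
  4 Syncope: [netifdiz] → [netfdz]
  5 Cluster Epenthesis: [netfdz] → [netfdaz]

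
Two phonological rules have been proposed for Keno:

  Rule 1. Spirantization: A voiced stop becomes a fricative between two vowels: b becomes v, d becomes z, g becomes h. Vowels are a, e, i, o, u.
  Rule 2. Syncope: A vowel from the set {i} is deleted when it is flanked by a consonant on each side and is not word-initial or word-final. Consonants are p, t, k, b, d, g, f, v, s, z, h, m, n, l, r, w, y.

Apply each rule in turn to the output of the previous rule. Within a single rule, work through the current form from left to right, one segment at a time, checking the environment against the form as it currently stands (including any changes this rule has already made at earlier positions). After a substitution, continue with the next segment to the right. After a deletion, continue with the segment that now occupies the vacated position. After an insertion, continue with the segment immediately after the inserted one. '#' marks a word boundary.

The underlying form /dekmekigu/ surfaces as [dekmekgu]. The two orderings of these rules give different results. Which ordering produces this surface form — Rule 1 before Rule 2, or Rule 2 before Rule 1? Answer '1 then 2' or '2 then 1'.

2 then 1

Order 1 then 2:
  1 Spirantization: [dekmekigu] → [dekmekihu]
  2 Syncope: [dekmekihu] → [dekmekhu]
  result: [dekmekhu]
Order 2 then 1:
  2 Syncope: [dekmekigu] → [dekmekgu]
  1 Spirantization: no change — [dekmekgu]
  result: [dekmekgu]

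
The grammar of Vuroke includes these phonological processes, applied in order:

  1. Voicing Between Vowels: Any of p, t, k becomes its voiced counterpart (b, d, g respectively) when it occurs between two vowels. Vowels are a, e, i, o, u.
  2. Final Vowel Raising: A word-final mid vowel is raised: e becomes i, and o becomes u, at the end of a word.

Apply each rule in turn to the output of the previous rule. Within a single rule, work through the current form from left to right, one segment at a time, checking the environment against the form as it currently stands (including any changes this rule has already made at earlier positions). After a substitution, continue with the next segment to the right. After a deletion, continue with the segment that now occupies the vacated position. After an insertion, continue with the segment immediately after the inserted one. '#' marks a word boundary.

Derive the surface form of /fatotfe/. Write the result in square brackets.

[fadotfi]

1 Voicing Between Vowels: [fatotfe] → [fadotfe]
2 Final Vowel Raising: [fadotfe] → [fadotfi]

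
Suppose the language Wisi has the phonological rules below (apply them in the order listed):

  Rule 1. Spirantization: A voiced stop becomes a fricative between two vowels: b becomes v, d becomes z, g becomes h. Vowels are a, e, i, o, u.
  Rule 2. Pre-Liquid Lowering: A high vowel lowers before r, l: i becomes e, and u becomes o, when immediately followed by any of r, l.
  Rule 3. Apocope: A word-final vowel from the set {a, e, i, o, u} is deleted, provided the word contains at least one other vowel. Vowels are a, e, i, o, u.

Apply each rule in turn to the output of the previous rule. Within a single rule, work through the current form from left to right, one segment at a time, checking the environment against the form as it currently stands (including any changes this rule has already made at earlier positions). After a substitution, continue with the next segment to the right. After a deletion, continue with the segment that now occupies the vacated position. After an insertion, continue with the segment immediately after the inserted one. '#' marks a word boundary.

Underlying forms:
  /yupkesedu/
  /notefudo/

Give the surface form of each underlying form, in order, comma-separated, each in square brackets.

[yupkesez], [notefuz]

/yupkesedu/:
  Rule 1 Spirantization: [yupkesedu] → [yupkesezu]
  Rule 2 Pre-Liquid Lowering: no change — [yupkesezu]
  Rule 3 Apocope: [yupkesezu] → [yupkesez]
/notefudo/:
  Rule 1 Spirantization: [notefudo] → [notefuzo]
  Rule 2 Pre-Liquid Lowering: no change — [notefuzo]
  Rule 3 Apocope: [notefuzo] → [notefuz]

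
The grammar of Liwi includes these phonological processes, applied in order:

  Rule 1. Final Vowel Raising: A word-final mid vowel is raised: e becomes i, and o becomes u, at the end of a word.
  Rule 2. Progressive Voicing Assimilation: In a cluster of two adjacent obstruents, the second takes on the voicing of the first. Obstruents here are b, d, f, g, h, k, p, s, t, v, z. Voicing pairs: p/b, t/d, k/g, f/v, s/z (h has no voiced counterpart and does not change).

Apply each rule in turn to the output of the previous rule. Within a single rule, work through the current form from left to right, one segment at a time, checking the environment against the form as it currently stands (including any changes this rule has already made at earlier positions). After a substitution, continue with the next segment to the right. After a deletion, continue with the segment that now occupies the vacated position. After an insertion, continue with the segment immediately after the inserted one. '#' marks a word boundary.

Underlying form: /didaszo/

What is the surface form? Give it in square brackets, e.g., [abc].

[didassu]

Rule 1 Final Vowel Raising: [didaszo] → [didaszu]
Rule 2 Progressive Voicing Assimilation: [didaszu] → [didassu]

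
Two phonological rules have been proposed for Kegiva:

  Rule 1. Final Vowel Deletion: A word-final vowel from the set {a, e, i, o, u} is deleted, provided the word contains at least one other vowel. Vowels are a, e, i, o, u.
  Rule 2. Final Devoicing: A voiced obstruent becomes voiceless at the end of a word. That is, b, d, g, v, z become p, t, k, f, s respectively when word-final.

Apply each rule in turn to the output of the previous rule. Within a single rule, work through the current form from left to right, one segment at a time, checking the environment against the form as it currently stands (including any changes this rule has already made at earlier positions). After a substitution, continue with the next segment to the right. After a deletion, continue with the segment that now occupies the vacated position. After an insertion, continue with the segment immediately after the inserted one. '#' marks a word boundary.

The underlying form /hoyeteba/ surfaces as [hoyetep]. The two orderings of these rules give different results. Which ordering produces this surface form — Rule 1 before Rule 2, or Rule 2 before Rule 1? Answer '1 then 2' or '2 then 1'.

1 then 2

Order 1 then 2:
  1 Final Vowel Deletion: [hoyeteba] → [hoyeteb]
  2 Final Devoicing: [hoyeteb] → [hoyetep]
  result: [hoyetep]
Order 2 then 1:
  2 Final Devoicing: no change — [hoyeteba]
  1 Final Vowel Deletion: [hoyeteba] → [hoyeteb]
  result: [hoyeteb]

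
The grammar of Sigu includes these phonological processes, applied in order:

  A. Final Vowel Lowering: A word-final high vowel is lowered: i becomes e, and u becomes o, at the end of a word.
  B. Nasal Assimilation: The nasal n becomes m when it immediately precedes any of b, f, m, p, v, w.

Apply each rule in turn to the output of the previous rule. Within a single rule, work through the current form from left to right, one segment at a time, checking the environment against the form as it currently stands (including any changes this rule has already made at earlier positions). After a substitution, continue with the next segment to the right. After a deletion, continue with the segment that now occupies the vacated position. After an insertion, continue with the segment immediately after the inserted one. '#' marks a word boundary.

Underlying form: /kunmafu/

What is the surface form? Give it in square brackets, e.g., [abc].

[kummafo]

A Final Vowel Lowering: [kunmafu] → [kunmafo]
B Nasal Assimilation: [kunmafo] → [kummafo]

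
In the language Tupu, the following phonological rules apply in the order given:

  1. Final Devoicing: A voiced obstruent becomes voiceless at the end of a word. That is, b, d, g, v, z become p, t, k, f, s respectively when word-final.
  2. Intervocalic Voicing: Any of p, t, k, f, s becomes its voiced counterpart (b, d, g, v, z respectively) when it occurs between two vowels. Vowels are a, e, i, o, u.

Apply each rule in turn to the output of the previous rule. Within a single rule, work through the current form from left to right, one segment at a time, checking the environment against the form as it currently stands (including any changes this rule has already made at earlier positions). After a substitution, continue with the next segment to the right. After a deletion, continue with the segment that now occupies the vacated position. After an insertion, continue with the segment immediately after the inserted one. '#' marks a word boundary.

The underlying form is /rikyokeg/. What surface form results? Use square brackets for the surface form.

1 Final Devoicing: [rikyokeg] → [rikyokek]
2 Intervocalic Voicing: [rikyokek] → [rikyogek]

[rikyogek]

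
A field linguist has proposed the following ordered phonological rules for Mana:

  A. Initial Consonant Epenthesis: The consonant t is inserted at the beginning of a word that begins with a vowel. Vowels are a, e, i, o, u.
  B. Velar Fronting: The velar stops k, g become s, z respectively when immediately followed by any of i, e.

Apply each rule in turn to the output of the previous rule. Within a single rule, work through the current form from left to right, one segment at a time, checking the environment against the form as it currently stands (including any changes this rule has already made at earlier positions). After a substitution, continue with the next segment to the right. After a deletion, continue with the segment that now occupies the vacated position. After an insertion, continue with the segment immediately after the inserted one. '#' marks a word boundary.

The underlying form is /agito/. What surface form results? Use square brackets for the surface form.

[tazito]

A Initial Consonant Epenthesis: [agito] → [tagito]
B Velar Fronting: [tagito] → [tazito]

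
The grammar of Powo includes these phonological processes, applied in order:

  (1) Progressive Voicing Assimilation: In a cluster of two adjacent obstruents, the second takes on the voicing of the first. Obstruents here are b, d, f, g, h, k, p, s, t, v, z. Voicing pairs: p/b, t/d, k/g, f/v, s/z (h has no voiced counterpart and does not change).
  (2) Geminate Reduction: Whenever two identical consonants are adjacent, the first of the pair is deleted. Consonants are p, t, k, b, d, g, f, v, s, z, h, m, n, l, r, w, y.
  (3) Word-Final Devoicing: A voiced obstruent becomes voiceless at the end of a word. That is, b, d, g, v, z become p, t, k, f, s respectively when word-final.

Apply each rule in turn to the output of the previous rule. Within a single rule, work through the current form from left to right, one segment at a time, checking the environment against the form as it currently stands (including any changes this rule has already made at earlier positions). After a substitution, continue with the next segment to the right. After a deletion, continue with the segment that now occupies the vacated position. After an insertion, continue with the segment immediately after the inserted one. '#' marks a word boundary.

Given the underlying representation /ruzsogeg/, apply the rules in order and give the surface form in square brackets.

[ruzogek]

(1) Progressive Voicing Assimilation: [ruzsogeg] → [ruzzogeg]
(2) Geminate Reduction: [ruzzogeg] → [ruzogeg]
(3) Word-Final Devoicing: [ruzogeg] → [ruzogek]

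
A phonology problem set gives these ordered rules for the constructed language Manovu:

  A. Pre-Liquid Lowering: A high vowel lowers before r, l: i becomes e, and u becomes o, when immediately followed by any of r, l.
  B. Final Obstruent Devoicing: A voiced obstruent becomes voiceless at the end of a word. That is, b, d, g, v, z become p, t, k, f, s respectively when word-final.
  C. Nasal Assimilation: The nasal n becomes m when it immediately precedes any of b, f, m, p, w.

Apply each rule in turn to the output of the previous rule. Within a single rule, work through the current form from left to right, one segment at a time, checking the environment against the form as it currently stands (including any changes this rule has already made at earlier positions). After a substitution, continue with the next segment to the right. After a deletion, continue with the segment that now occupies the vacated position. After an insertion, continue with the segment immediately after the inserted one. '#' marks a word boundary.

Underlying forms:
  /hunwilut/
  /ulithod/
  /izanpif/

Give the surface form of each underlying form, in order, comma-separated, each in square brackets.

/hunwilut/:
  A Pre-Liquid Lowering: [hunwilut] → [hunwelut]
  B Final Obstruent Devoicing: no change — [hunwelut]
  C Nasal Assimilation: [hunwelut] → [humwelut]
/ulithod/:
  A Pre-Liquid Lowering: [ulithod] → [olithod]
  B Final Obstruent Devoicing: [olithod] → [olithot]
  C Nasal Assimilation: no change — [olithot]
/izanpif/:
  A Pre-Liquid Lowering: no change — [izanpif]
  B Final Obstruent Devoicing: no change — [izanpif]
  C Nasal Assimilation: [izanpif] → [izampif]

[humwelut], [olithot], [izampif]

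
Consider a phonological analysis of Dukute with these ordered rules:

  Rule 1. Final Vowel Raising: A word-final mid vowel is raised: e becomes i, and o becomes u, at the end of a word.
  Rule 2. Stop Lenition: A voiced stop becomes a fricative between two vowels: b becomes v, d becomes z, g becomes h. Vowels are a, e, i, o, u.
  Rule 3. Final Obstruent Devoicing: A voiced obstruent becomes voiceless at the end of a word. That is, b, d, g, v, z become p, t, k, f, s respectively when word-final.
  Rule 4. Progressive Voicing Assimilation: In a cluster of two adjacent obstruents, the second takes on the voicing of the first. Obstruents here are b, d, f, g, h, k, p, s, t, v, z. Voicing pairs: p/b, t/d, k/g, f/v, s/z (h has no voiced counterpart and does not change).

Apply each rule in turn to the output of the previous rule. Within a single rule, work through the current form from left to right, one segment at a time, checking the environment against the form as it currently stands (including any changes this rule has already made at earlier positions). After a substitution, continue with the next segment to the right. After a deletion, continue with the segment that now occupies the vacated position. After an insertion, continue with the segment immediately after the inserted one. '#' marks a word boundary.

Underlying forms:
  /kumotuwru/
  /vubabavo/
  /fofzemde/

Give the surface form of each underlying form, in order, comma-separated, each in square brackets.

[kumotuwru], [vuvavavu], [fofsemdi]

/kumotuwru/:
  Rule 1 Final Vowel Raising: no change — [kumotuwru]
  Rule 2 Stop Lenition: no change — [kumotuwru]
  Rule 3 Final Obstruent Devoicing: no change — [kumotuwru]
  Rule 4 Progressive Voicing Assimilation: no change — [kumotuwru]
/vubabavo/:
  Rule 1 Final Vowel Raising: [vubabavo] → [vubabavu]
  Rule 2 Stop Lenition: [vubabavu] → [vuvavavu]
  Rule 3 Final Obstruent Devoicing: no change — [vuvavavu]
  Rule 4 Progressive Voicing Assimilation: no change — [vuvavavu]
/fofzemde/:
  Rule 1 Final Vowel Raising: [fofzemde] → [fofzemdi]
  Rule 2 Stop Lenition: no change — [fofzemdi]
  Rule 3 Final Obstruent Devoicing: no change — [fofzemdi]
  Rule 4 Progressive Voicing Assimilation: [fofzemdi] → [fofsemdi]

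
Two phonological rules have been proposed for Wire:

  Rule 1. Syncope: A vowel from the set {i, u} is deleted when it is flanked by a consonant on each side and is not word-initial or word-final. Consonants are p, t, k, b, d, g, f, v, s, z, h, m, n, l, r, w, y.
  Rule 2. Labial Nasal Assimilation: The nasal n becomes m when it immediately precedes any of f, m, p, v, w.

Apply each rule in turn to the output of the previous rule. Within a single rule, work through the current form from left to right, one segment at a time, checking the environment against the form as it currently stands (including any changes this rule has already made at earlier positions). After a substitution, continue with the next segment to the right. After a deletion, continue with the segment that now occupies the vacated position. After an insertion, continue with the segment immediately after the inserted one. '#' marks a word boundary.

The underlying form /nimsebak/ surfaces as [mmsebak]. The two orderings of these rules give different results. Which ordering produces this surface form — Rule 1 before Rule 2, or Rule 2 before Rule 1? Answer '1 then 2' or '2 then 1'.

Order 1 then 2:
  1 Syncope: [nimsebak] → [nmsebak]
  2 Labial Nasal Assimilation: [nmsebak] → [mmsebak]
  result: [mmsebak]
Order 2 then 1:
  2 Labial Nasal Assimilation: no change — [nimsebak]
  1 Syncope: [nimsebak] → [nmsebak]
  result: [nmsebak]

1 then 2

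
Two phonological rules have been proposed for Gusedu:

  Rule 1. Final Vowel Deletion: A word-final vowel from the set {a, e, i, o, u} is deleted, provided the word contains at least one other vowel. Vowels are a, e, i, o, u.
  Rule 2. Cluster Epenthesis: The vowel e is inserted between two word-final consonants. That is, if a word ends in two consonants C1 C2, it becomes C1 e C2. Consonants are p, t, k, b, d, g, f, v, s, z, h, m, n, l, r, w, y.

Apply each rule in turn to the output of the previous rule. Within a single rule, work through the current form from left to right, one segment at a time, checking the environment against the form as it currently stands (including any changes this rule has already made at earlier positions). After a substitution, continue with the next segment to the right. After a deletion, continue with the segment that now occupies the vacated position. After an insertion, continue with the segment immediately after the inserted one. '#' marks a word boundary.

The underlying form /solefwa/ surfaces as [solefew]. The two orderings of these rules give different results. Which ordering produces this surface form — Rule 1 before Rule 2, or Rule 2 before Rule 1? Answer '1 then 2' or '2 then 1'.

1 then 2

Order 1 then 2:
  1 Final Vowel Deletion: [solefwa] → [solefw]
  2 Cluster Epenthesis: [solefw] → [solefew]
  result: [solefew]
Order 2 then 1:
  2 Cluster Epenthesis: no change — [solefwa]
  1 Final Vowel Deletion: [solefwa] → [solefw]
  result: [solefw]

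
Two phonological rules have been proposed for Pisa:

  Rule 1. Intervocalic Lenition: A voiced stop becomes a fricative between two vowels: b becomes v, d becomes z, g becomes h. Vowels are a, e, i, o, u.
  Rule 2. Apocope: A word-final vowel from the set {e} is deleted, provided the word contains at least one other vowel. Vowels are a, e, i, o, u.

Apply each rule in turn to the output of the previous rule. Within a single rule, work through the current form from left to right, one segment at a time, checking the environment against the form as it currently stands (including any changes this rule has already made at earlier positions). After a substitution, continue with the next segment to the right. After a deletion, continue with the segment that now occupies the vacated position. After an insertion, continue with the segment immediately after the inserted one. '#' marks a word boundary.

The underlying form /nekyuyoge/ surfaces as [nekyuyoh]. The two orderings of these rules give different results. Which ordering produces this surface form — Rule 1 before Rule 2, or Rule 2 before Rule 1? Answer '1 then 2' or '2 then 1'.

1 then 2

Order 1 then 2:
  1 Intervocalic Lenition: [nekyuyoge] → [nekyuyohe]
  2 Apocope: [nekyuyohe] → [nekyuyoh]
  result: [nekyuyoh]
Order 2 then 1:
  2 Apocope: [nekyuyoge] → [nekyuyog]
  1 Intervocalic Lenition: no change — [nekyuyog]
  result: [nekyuyog]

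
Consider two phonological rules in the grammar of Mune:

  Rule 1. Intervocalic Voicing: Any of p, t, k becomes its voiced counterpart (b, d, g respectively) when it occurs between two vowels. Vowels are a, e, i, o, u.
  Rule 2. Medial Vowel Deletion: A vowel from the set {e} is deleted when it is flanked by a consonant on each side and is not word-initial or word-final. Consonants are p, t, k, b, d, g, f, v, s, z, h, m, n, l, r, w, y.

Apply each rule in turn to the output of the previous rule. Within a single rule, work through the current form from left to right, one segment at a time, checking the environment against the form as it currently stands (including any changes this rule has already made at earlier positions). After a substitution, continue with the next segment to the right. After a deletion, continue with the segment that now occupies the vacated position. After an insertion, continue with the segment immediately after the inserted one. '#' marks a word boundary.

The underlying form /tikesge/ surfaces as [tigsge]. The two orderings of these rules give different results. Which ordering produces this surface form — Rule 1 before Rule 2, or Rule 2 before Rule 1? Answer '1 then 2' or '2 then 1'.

Order 1 then 2:
  1 Intervocalic Voicing: [tikesge] → [tigesge]
  2 Medial Vowel Deletion: [tigesge] → [tigsge]
  result: [tigsge]
Order 2 then 1:
  2 Medial Vowel Deletion: [tikesge] → [tiksge]
  1 Intervocalic Voicing: no change — [tiksge]
  result: [tiksge]

1 then 2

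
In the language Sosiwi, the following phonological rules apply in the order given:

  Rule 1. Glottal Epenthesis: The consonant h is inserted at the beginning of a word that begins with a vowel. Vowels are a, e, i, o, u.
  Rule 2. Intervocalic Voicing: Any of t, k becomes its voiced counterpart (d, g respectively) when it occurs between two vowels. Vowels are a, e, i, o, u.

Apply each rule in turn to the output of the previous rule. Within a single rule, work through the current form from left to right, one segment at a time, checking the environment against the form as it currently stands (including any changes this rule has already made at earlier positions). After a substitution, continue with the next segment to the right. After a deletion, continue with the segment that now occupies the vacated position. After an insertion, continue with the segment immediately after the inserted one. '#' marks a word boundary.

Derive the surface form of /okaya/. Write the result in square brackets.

[hogaya]

Rule 1 Glottal Epenthesis: [okaya] → [hokaya]
Rule 2 Intervocalic Voicing: [hokaya] → [hogaya]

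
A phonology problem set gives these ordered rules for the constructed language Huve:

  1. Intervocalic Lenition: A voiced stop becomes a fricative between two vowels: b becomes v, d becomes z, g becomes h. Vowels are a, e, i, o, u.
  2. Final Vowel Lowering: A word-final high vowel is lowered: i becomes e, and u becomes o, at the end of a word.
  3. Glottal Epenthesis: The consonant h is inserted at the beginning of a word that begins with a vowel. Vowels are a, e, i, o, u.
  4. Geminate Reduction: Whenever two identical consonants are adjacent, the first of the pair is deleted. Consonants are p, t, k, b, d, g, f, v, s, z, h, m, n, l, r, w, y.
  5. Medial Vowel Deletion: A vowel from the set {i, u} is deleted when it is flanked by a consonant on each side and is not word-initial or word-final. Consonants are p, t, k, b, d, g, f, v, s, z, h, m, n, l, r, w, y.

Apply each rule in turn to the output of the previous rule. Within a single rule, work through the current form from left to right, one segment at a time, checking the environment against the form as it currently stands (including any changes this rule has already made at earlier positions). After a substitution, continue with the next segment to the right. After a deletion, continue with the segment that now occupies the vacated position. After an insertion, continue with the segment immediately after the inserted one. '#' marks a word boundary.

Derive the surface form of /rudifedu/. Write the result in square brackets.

[rzfezo]

1 Intervocalic Lenition: [rudifedu] → [ruzifezu]
2 Final Vowel Lowering: [ruzifezu] → [ruzifezo]
3 Glottal Epenthesis: no change — [ruzifezo]
4 Geminate Reduction: no change — [ruzifezo]
5 Medial Vowel Deletion: [ruzifezo] → [rzfezo]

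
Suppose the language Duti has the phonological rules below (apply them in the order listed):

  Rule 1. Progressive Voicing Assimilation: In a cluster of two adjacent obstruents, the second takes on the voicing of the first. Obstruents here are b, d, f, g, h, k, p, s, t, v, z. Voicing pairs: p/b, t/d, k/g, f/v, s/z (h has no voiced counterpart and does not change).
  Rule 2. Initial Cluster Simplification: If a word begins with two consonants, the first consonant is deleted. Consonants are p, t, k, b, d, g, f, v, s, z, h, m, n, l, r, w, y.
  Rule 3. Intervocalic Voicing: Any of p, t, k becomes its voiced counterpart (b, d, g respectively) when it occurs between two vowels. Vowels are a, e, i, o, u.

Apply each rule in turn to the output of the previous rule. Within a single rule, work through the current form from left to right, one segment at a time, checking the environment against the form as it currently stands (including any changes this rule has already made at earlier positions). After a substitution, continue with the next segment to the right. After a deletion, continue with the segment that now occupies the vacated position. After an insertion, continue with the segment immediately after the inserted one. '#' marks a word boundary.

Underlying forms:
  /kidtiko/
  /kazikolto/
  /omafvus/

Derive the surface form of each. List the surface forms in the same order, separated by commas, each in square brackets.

/kidtiko/:
  Rule 1 Progressive Voicing Assimilation: [kidtiko] → [kiddiko]
  Rule 2 Initial Cluster Simplification: no change — [kiddiko]
  Rule 3 Intervocalic Voicing: [kiddiko] → [kiddigo]
/kazikolto/:
  Rule 1 Progressive Voicing Assimilation: no change — [kazikolto]
  Rule 2 Initial Cluster Simplification: no change — [kazikolto]
  Rule 3 Intervocalic Voicing: [kazikolto] → [kazigolto]
/omafvus/:
  Rule 1 Progressive Voicing Assimilation: [omafvus] → [omaffus]
  Rule 2 Initial Cluster Simplification: no change — [omaffus]
  Rule 3 Intervocalic Voicing: no change — [omaffus]

[kiddigo], [kazigolto], [omaffus]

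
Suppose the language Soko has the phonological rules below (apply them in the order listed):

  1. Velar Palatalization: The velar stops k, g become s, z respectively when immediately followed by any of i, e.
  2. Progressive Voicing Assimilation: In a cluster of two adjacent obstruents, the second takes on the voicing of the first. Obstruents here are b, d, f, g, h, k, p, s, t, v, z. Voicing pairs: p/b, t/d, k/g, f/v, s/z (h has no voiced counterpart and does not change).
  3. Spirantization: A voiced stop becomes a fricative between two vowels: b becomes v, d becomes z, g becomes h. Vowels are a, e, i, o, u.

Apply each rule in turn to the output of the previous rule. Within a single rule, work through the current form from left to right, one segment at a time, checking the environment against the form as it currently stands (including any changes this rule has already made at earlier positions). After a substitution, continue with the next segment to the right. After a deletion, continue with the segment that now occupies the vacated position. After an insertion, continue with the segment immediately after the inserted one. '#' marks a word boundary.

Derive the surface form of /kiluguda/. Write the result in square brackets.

1 Velar Palatalization: [kiluguda] → [siluguda]
2 Progressive Voicing Assimilation: no change — [siluguda]
3 Spirantization: [siluguda] → [siluhuza]

[siluhuza]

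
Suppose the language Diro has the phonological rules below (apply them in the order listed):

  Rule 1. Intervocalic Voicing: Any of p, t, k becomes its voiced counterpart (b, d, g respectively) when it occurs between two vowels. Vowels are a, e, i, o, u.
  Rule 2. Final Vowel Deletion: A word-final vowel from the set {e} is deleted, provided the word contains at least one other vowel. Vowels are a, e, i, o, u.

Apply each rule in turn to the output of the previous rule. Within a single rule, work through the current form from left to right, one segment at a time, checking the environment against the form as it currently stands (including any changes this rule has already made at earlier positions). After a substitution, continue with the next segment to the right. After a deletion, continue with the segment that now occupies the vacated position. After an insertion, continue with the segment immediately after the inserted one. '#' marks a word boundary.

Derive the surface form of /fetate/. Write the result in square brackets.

Rule 1 Intervocalic Voicing: [fetate] → [fedade]
Rule 2 Final Vowel Deletion: [fedade] → [fedad]

[fedad]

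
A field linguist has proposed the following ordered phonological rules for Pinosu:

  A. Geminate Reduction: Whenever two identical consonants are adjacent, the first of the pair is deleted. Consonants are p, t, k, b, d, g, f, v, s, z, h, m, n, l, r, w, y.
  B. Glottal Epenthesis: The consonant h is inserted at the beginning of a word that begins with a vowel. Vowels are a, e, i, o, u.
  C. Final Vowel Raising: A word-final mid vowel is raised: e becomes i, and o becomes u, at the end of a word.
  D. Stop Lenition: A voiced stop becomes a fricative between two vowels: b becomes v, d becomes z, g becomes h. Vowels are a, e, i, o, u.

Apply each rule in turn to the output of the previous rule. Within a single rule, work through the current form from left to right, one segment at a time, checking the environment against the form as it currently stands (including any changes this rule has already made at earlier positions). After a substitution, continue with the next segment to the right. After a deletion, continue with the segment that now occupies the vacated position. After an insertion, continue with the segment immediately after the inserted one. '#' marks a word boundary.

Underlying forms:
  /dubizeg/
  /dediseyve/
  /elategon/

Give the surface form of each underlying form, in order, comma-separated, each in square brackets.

/dubizeg/:
  A Geminate Reduction: no change — [dubizeg]
  B Glottal Epenthesis: no change — [dubizeg]
  C Final Vowel Raising: no change — [dubizeg]
  D Stop Lenition: [dubizeg] → [duvizeg]
/dediseyve/:
  A Geminate Reduction: no change — [dediseyve]
  B Glottal Epenthesis: no change — [dediseyve]
  C Final Vowel Raising: [dediseyve] → [dediseyvi]
  D Stop Lenition: [dediseyvi] → [deziseyvi]
/elategon/:
  A Geminate Reduction: no change — [elategon]
  B Glottal Epenthesis: [elategon] → [helategon]
  C Final Vowel Raising: no change — [helategon]
  D Stop Lenition: [helategon] → [helatehon]

[duvizeg], [deziseyvi], [helatehon]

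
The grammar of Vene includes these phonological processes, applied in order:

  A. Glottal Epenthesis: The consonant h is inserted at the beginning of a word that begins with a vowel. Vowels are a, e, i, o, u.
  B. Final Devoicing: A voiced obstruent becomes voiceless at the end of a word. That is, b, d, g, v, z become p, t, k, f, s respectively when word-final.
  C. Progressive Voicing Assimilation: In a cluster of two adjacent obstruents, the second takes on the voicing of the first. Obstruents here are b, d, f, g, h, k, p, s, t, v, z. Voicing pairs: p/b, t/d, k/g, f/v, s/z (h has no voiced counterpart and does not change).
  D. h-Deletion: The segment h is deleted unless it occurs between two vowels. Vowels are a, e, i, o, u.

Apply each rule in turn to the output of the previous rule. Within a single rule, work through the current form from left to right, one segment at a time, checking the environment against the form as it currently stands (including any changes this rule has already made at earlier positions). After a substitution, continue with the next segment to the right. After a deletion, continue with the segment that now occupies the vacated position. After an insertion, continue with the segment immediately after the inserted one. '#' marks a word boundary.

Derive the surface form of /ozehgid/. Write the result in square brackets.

[ozekit]

A Glottal Epenthesis: [ozehgid] → [hozehgid]
B Final Devoicing: [hozehgid] → [hozehgit]
C Progressive Voicing Assimilation: [hozehgit] → [hozehkit]
D h-Deletion: [hozehkit] → [ozekit]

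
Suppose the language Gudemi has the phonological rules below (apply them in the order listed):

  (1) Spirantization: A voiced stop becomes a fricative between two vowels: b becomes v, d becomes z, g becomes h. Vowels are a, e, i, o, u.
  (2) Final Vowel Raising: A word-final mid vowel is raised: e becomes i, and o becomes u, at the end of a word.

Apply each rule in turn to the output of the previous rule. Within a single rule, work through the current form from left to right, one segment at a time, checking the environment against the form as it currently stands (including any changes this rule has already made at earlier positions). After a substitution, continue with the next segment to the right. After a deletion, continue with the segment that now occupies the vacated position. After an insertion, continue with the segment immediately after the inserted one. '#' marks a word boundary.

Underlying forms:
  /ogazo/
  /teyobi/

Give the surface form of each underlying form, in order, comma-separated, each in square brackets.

[ohazu], [teyovi]

/ogazo/:
  (1) Spirantization: [ogazo] → [ohazo]
  (2) Final Vowel Raising: [ohazo] → [ohazu]
/teyobi/:
  (1) Spirantization: [teyobi] → [teyovi]
  (2) Final Vowel Raising: no change — [teyovi]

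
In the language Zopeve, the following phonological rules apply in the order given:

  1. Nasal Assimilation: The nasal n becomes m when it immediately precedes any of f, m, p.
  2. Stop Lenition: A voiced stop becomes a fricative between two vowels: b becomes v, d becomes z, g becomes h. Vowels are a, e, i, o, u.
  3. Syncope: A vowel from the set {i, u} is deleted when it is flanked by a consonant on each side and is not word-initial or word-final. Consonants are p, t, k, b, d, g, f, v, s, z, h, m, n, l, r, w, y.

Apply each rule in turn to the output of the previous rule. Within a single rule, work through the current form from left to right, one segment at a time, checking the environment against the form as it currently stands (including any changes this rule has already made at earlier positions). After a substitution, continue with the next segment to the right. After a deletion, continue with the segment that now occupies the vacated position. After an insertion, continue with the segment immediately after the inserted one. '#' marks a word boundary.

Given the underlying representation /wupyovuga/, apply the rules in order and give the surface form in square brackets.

[wpyovha]

1 Nasal Assimilation: no change — [wupyovuga]
2 Stop Lenition: [wupyovuga] → [wupyovuha]
3 Syncope: [wupyovuha] → [wpyovha]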